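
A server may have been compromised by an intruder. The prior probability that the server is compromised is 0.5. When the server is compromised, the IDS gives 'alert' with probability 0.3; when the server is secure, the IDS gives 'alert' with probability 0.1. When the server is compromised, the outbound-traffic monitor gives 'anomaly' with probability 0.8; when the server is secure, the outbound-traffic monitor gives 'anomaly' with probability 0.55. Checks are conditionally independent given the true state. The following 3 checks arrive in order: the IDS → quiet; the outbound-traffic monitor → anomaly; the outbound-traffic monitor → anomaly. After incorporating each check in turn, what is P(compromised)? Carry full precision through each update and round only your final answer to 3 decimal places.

After the IDS='quiet': P(compromised) = 0.7·0.5000 / (0.7·0.5000 + 0.9·0.5000) ≈ 0.4375
After the outbound-traffic monitor='anomaly': P(compromised) = 0.8·0.4375 / (0.8·0.4375 + 0.55·0.5625) ≈ 0.5308
After the outbound-traffic monitor='anomaly': P(compromised) = 0.8·0.5308 / (0.8·0.5308 + 0.55·0.4692) ≈ 0.6220

0.622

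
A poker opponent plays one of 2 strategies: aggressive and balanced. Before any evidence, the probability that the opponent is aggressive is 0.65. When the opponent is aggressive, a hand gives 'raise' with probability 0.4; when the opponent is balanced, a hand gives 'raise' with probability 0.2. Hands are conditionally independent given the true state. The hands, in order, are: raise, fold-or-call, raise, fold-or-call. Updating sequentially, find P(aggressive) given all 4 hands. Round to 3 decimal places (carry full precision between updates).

After 'raise': P(aggressive) = 0.4·0.6500 / (0.4·0.6500 + 0.2·0.3500) ≈ 0.7879
After 'fold-or-call': P(aggressive) = 0.6·0.7879 / (0.6·0.7879 + 0.8·0.2121) ≈ 0.7358
After 'raise': P(aggressive) = 0.4·0.7358 / (0.4·0.7358 + 0.2·0.2642) ≈ 0.8478
After 'fold-or-call': P(aggressive) = 0.6·0.8478 / (0.6·0.8478 + 0.8·0.1522) ≈ 0.8069

0.807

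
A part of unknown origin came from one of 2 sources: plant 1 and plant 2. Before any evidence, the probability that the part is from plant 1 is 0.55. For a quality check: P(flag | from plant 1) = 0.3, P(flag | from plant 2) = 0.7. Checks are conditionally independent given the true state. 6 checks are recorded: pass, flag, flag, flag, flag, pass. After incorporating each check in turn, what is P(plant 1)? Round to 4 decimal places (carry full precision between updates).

Each posterior becomes the prior for the next update.
After 'pass': P(plant 1) = 0.7·0.5500 / (0.7·0.5500 + 0.3·0.4500) ≈ 0.7404
After 'flag': P(plant 1) = 0.3·0.7404 / (0.3·0.7404 + 0.7·0.2596) ≈ 0.5500
After 'flag': P(plant 1) = 0.3·0.5500 / (0.3·0.5500 + 0.7·0.4500) ≈ 0.3438
After 'flag': P(plant 1) = 0.3·0.3438 / (0.3·0.3438 + 0.7·0.6562) ≈ 0.1833
After 'flag': P(plant 1) = 0.3·0.1833 / (0.3·0.1833 + 0.7·0.8167) ≈ 0.0878
After 'pass': P(plant 1) = 0.7·0.0878 / (0.7·0.0878 + 0.3·0.9122) ≈ 0.1833

0.1833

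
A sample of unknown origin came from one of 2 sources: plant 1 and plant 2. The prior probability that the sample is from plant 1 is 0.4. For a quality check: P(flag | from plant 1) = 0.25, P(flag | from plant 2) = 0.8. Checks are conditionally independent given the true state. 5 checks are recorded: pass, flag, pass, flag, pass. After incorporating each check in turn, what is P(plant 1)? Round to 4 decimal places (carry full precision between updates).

0.7744

After 'pass': P(plant 1) = 0.75·0.4000 / (0.75·0.4000 + 0.2·0.6000) ≈ 0.7143
After 'flag': P(plant 1) = 0.25·0.7143 / (0.25·0.7143 + 0.8·0.2857) ≈ 0.4386
After 'pass': P(plant 1) = 0.75·0.4386 / (0.75·0.4386 + 0.2·0.5614) ≈ 0.7455
After 'flag': P(plant 1) = 0.25·0.7455 / (0.25·0.7455 + 0.8·0.2545) ≈ 0.4780
After 'pass': P(plant 1) = 0.75·0.4780 / (0.75·0.4780 + 0.2·0.5220) ≈ 0.7744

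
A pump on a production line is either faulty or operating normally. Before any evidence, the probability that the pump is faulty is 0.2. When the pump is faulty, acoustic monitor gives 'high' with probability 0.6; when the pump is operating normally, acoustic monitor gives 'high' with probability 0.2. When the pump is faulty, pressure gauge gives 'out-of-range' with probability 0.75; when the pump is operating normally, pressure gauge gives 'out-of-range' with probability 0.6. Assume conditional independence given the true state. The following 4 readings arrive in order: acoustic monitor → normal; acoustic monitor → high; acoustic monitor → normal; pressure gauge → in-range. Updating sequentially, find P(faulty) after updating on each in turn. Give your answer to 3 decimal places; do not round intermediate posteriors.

0.105

Apply Bayes' rule sequentially, carrying P(faulty) forward.
After acoustic monitor='normal': P(faulty) = 0.4·0.2000 / (0.4·0.2000 + 0.8·0.8000) ≈ 0.1111
After acoustic monitor='high': P(faulty) = 0.6·0.1111 / (0.6·0.1111 + 0.2·0.8889) ≈ 0.2727
After acoustic monitor='normal': P(faulty) = 0.4·0.2727 / (0.4·0.2727 + 0.8·0.7273) ≈ 0.1579
After pressure gauge='in-range': P(faulty) = 0.25·0.1579 / (0.25·0.1579 + 0.4·0.8421) ≈ 0.1049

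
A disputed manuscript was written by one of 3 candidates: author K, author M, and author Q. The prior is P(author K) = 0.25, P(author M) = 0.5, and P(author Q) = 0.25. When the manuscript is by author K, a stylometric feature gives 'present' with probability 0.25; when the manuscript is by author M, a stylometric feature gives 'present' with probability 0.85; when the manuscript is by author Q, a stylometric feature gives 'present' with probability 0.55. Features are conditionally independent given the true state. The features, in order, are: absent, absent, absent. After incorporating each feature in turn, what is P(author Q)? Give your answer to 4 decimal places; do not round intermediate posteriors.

After 'absent': normaliser = 0.75·0.2500 + 0.15·0.5000 + 0.45·0.2500; P(author K) ≈ 0.5000, P(author M) ≈ 0.2000, P(author Q) ≈ 0.3000
After 'absent': normaliser = 0.75·0.5000 + 0.15·0.2000 + 0.45·0.3000; P(author K) ≈ 0.6944, P(author M) ≈ 0.0556, P(author Q) ≈ 0.2500
After 'absent': normaliser = 0.75·0.6944 + 0.15·0.0556 + 0.45·0.2500; P(author K) ≈ 0.8117, P(author M) ≈ 0.0130, P(author Q) ≈ 0.1753

0.1753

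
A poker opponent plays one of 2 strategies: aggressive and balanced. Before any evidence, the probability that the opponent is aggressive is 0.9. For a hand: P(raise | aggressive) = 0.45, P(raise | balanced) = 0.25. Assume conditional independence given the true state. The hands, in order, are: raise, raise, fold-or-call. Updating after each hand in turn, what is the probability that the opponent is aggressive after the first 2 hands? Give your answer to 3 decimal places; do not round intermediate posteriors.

After 'raise': P(aggressive) = 0.45·0.9000 / (0.45·0.9000 + 0.25·0.1000) ≈ 0.9419
After 'raise': P(aggressive) = 0.45·0.9419 / (0.45·0.9419 + 0.25·0.0581) ≈ 0.9668

0.967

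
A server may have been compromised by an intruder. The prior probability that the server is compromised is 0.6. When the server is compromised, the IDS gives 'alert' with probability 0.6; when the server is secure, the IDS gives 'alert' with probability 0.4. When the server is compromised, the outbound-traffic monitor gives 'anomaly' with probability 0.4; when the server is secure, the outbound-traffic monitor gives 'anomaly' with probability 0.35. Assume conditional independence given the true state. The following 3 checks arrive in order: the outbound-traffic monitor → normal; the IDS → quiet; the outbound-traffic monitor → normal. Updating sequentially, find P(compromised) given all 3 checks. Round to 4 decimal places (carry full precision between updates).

After the outbound-traffic monitor='normal': P(compromised) = 0.6·0.6000 / (0.6·0.6000 + 0.65·0.4000) ≈ 0.5806
After the IDS='quiet': P(compromised) = 0.4·0.5806 / (0.4·0.5806 + 0.6·0.4194) ≈ 0.4800
After the outbound-traffic monitor='normal': P(compromised) = 0.6·0.4800 / (0.6·0.4800 + 0.65·0.5200) ≈ 0.4601

0.4601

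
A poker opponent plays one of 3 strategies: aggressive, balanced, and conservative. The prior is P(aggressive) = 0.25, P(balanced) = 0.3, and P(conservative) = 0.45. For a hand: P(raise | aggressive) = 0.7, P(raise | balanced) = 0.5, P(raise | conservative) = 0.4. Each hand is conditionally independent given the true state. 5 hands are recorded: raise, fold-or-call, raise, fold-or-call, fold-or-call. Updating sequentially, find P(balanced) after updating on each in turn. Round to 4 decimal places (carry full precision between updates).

0.3320

After 'raise': normaliser = 0.7·0.2500 + 0.5·0.3000 + 0.4·0.4500; P(aggressive) ≈ 0.3465, P(balanced) ≈ 0.2970, P(conservative) ≈ 0.3564
After 'fold-or-call': normaliser = 0.3·0.3465 + 0.5·0.2970 + 0.6·0.3564; P(aggressive) ≈ 0.2229, P(balanced) ≈ 0.3185, P(conservative) ≈ 0.4586
After 'raise': normaliser = 0.7·0.2229 + 0.5·0.3185 + 0.4·0.4586; P(aggressive) ≈ 0.3129, P(balanced) ≈ 0.3193, P(conservative) ≈ 0.3678
After 'fold-or-call': normaliser = 0.3·0.3129 + 0.5·0.3193 + 0.6·0.3678; P(aggressive) ≈ 0.1980, P(balanced) ≈ 0.3367, P(conservative) ≈ 0.4654
After 'fold-or-call': normaliser = 0.3·0.1980 + 0.5·0.3367 + 0.6·0.4654; P(aggressive) ≈ 0.1171, P(balanced) ≈ 0.3320, P(conservative) ≈ 0.5508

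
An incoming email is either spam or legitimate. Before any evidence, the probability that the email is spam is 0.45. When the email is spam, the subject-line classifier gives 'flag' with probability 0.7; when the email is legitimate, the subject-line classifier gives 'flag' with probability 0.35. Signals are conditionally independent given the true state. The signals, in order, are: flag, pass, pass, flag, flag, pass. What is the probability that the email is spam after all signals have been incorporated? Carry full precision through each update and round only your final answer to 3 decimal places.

Each posterior becomes the prior for the next update.
After 'flag': P(spam) = 0.7·0.4500 / (0.7·0.4500 + 0.35·0.5500) ≈ 0.6207
After 'pass': P(spam) = 0.3·0.6207 / (0.3·0.6207 + 0.65·0.3793) ≈ 0.4303
After 'pass': P(spam) = 0.3·0.4303 / (0.3·0.4303 + 0.65·0.5697) ≈ 0.2585
After 'flag': P(spam) = 0.7·0.2585 / (0.7·0.2585 + 0.35·0.7415) ≈ 0.4108
After 'flag': P(spam) = 0.7·0.4108 / (0.7·0.4108 + 0.35·0.5892) ≈ 0.5823
After 'pass': P(spam) = 0.3·0.5823 / (0.3·0.5823 + 0.65·0.4177) ≈ 0.3916

0.392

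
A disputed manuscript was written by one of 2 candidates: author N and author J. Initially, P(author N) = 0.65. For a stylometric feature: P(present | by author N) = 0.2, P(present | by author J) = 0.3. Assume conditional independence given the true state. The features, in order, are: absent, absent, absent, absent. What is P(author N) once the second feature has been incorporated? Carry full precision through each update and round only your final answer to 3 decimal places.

After 'absent': P(author N) = 0.8·0.6500 / (0.8·0.6500 + 0.7·0.3500) ≈ 0.6797
After 'absent': P(author N) = 0.8·0.6797 / (0.8·0.6797 + 0.7·0.3203) ≈ 0.7081

0.708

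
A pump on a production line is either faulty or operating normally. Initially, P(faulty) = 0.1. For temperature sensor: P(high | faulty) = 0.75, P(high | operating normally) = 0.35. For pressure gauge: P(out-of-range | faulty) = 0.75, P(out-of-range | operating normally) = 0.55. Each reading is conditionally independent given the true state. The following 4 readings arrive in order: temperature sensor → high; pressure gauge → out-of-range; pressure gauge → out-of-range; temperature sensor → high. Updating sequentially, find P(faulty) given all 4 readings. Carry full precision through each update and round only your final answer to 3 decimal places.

0.487

Apply Bayes' rule sequentially, carrying P(faulty) forward.
After temperature sensor='high': P(faulty) = 0.75·0.1000 / (0.75·0.1000 + 0.35·0.9000) ≈ 0.1923
After pressure gauge='out-of-range': P(faulty) = 0.75·0.1923 / (0.75·0.1923 + 0.55·0.8077) ≈ 0.2451
After pressure gauge='out-of-range': P(faulty) = 0.75·0.2451 / (0.75·0.2451 + 0.55·0.7549) ≈ 0.3069
After temperature sensor='high': P(faulty) = 0.75·0.3069 / (0.75·0.3069 + 0.35·0.6931) ≈ 0.4868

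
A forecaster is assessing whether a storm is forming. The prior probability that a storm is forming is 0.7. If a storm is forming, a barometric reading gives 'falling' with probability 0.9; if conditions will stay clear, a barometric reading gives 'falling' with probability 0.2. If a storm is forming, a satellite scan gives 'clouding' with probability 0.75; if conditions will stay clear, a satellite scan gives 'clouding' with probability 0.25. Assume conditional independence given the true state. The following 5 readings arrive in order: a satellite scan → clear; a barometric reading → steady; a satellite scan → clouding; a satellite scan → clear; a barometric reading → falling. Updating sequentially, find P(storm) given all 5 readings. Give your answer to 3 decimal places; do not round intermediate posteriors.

After a satellite scan='clear': P(storm) = 0.25·0.7000 / (0.25·0.7000 + 0.75·0.3000) ≈ 0.4375
After a barometric reading='steady': P(storm) = 0.1·0.4375 / (0.1·0.4375 + 0.8·0.5625) ≈ 0.0886
After a satellite scan='clouding': P(storm) = 0.75·0.0886 / (0.75·0.0886 + 0.25·0.9114) ≈ 0.2258
After a satellite scan='clear': P(storm) = 0.25·0.2258 / (0.25·0.2258 + 0.75·0.7742) ≈ 0.0886
After a barometric reading='falling': P(storm) = 0.9·0.0886 / (0.9·0.0886 + 0.2·0.9114) ≈ 0.3043

0.304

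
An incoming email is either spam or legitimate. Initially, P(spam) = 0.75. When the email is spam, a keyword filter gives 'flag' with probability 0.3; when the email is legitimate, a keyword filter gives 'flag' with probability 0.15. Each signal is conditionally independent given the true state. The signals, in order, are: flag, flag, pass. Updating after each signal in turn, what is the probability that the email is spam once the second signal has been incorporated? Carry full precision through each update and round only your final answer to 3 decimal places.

After 'flag': P(spam) = 0.3·0.7500 / (0.3·0.7500 + 0.15·0.2500) ≈ 0.8571
After 'flag': P(spam) = 0.3·0.8571 / (0.3·0.8571 + 0.15·0.1429) ≈ 0.9231

0.923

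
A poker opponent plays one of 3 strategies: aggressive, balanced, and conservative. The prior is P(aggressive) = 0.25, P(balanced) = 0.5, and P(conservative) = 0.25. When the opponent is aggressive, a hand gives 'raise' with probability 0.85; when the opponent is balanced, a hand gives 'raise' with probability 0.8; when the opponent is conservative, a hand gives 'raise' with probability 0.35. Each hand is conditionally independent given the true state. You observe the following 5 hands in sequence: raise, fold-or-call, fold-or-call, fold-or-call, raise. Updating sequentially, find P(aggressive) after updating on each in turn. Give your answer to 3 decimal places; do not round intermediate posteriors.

0.053

Apply Bayes' rule sequentially, carrying P(aggressive) forward.
After 'raise': normaliser = 0.85·0.2500 + 0.8·0.5000 + 0.35·0.2500; P(aggressive) ≈ 0.3036, P(balanced) ≈ 0.5714, P(conservative) ≈ 0.1250
After 'fold-or-call': normaliser = 0.15·0.3036 + 0.2·0.5714 + 0.65·0.1250; P(aggressive) ≈ 0.1889, P(balanced) ≈ 0.4741, P(conservative) ≈ 0.3370
After 'fold-or-call': normaliser = 0.15·0.1889 + 0.2·0.4741 + 0.65·0.3370; P(aggressive) ≈ 0.0828, P(balanced) ≈ 0.2771, P(conservative) ≈ 0.6402
After 'fold-or-call': normaliser = 0.15·0.0828 + 0.2·0.2771 + 0.65·0.6402; P(aggressive) ≈ 0.0257, P(balanced) ≈ 0.1145, P(conservative) ≈ 0.8598
After 'raise': normaliser = 0.85·0.0257 + 0.8·0.1145 + 0.35·0.8598; P(aggressive) ≈ 0.0526, P(balanced) ≈ 0.2211, P(conservative) ≈ 0.7263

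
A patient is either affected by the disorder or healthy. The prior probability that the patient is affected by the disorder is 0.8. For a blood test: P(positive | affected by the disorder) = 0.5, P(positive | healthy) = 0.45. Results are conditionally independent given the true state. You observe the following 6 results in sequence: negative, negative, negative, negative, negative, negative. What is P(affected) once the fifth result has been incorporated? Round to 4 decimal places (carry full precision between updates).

Each posterior becomes the prior for the next update.
After 'negative': P(affected) = 0.5·0.8000 / (0.5·0.8000 + 0.55·0.2000) ≈ 0.7843
After 'negative': P(affected) = 0.5·0.7843 / (0.5·0.7843 + 0.55·0.2157) ≈ 0.7678
After 'negative': P(affected) = 0.5·0.7678 / (0.5·0.7678 + 0.55·0.2322) ≈ 0.7503
After 'negative': P(affected) = 0.5·0.7503 / (0.5·0.7503 + 0.55·0.2497) ≈ 0.7321
After 'negative': P(affected) = 0.5·0.7321 / (0.5·0.7321 + 0.55·0.2679) ≈ 0.7129

0.7129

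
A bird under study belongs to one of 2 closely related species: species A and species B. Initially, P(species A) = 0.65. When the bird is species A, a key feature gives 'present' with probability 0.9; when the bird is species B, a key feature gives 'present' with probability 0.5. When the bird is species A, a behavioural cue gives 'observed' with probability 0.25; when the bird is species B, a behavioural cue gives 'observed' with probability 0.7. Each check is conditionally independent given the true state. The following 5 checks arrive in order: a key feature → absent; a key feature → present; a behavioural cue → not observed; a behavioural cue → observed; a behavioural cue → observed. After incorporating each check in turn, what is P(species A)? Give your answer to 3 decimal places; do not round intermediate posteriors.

0.176

After a key feature='absent': P(species A) = 0.1·0.6500 / (0.1·0.6500 + 0.5·0.3500) ≈ 0.2708
After a key feature='present': P(species A) = 0.9·0.2708 / (0.9·0.2708 + 0.5·0.7292) ≈ 0.4007
After a behavioural cue='not observed': P(species A) = 0.75·0.4007 / (0.75·0.4007 + 0.3·0.5993) ≈ 0.6257
After a behavioural cue='observed': P(species A) = 0.25·0.6257 / (0.25·0.6257 + 0.7·0.3743) ≈ 0.3738
After a behavioural cue='observed': P(species A) = 0.25·0.3738 / (0.25·0.3738 + 0.7·0.6262) ≈ 0.1757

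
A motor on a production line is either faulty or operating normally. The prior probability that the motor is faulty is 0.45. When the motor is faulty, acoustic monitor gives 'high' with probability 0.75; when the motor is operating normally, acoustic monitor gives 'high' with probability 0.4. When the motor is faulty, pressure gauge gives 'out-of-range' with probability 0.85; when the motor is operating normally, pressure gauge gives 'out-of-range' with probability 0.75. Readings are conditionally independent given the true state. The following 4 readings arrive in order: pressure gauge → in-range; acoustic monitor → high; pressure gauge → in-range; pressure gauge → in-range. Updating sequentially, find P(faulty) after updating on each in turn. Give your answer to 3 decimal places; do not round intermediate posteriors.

0.249

Each posterior becomes the prior for the next update.
After pressure gauge='in-range': P(faulty) = 0.15·0.4500 / (0.15·0.4500 + 0.25·0.5500) ≈ 0.3293
After acoustic monitor='high': P(faulty) = 0.75·0.3293 / (0.75·0.3293 + 0.4·0.6707) ≈ 0.4793
After pressure gauge='in-range': P(faulty) = 0.15·0.4793 / (0.15·0.4793 + 0.25·0.5207) ≈ 0.3558
After pressure gauge='in-range': P(faulty) = 0.15·0.3558 / (0.15·0.3558 + 0.25·0.6442) ≈ 0.2489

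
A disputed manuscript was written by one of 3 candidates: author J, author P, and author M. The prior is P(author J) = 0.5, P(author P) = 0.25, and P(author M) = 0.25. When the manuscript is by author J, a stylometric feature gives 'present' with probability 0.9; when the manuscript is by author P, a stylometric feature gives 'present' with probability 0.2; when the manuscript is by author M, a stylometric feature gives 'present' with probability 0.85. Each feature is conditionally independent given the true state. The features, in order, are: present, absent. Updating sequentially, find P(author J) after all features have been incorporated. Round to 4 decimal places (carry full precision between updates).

After 'present': normaliser = 0.9·0.5000 + 0.2·0.2500 + 0.85·0.2500; P(author J) ≈ 0.6316, P(author P) ≈ 0.0702, P(author M) ≈ 0.2982
After 'absent': normaliser = 0.1·0.6316 + 0.8·0.0702 + 0.15·0.2982; P(author J) ≈ 0.3850, P(author P) ≈ 0.3422, P(author M) ≈ 0.2727

0.3850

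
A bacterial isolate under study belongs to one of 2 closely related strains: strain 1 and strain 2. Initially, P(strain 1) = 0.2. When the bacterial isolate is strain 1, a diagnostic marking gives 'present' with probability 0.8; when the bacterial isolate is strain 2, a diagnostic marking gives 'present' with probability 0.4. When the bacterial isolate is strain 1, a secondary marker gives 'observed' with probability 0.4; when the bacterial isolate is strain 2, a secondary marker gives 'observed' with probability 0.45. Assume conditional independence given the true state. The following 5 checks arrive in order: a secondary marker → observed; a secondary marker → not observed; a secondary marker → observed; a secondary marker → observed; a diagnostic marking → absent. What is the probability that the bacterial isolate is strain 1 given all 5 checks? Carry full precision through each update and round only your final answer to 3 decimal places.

Each posterior becomes the prior for the next update.
After a secondary marker='observed': P(strain 1) = 0.4·0.2000 / (0.4·0.2000 + 0.45·0.8000) ≈ 0.1818
After a secondary marker='not observed': P(strain 1) = 0.6·0.1818 / (0.6·0.1818 + 0.55·0.8182) ≈ 0.1951
After a secondary marker='observed': P(strain 1) = 0.4·0.1951 / (0.4·0.1951 + 0.45·0.8049) ≈ 0.1773
After a secondary marker='observed': P(strain 1) = 0.4·0.1773 / (0.4·0.1773 + 0.45·0.8227) ≈ 0.1608
After a diagnostic marking='absent': P(strain 1) = 0.2·0.1608 / (0.2·0.1608 + 0.6·0.8392) ≈ 0.0600

0.060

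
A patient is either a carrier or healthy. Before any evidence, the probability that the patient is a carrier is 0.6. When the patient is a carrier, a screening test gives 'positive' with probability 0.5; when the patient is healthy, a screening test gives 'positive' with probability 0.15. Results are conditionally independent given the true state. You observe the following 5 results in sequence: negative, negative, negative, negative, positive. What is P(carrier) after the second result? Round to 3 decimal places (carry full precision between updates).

0.342

After 'negative': P(carrier) = 0.5·0.6000 / (0.5·0.6000 + 0.85·0.4000) ≈ 0.4688
After 'negative': P(carrier) = 0.5·0.4688 / (0.5·0.4688 + 0.85·0.5312) ≈ 0.3417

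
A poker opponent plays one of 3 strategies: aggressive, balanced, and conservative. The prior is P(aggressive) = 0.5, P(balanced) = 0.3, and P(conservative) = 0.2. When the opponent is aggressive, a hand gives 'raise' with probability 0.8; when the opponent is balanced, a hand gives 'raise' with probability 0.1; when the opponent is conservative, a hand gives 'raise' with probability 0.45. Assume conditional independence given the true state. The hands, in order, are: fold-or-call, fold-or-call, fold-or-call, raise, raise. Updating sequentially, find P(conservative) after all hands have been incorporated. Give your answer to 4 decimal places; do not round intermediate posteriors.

Apply Bayes' rule sequentially, carrying P(conservative) forward.
After 'fold-or-call': normaliser = 0.2·0.5000 + 0.9·0.3000 + 0.55·0.2000; P(aggressive) ≈ 0.2083, P(balanced) ≈ 0.5625, P(conservative) ≈ 0.2292
After 'fold-or-call': normaliser = 0.2·0.2083 + 0.9·0.5625 + 0.55·0.2292; P(aggressive) ≈ 0.0618, P(balanced) ≈ 0.7512, P(conservative) ≈ 0.1870
After 'fold-or-call': normaliser = 0.2·0.0618 + 0.9·0.7512 + 0.55·0.1870; P(aggressive) ≈ 0.0156, P(balanced) ≈ 0.8544, P(conservative) ≈ 0.1300
After 'raise': normaliser = 0.8·0.0156 + 0.1·0.8544 + 0.45·0.1300; P(aggressive) ≈ 0.0799, P(balanced) ≈ 0.5462, P(conservative) ≈ 0.3739
After 'raise': normaliser = 0.8·0.0799 + 0.1·0.5462 + 0.45·0.3739; P(aggressive) ≈ 0.2229, P(balanced) ≈ 0.1904, P(conservative) ≈ 0.5867

0.5867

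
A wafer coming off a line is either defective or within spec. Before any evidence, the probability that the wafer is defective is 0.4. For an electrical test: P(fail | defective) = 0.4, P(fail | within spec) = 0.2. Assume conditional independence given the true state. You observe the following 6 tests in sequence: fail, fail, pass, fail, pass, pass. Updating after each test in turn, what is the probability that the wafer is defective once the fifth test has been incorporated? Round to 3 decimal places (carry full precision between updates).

After 'fail': P(defective) = 0.4·0.4000 / (0.4·0.4000 + 0.2·0.6000) ≈ 0.5714
After 'fail': P(defective) = 0.4·0.5714 / (0.4·0.5714 + 0.2·0.4286) ≈ 0.7273
After 'pass': P(defective) = 0.6·0.7273 / (0.6·0.7273 + 0.8·0.2727) ≈ 0.6667
After 'fail': P(defective) = 0.4·0.6667 / (0.4·0.6667 + 0.2·0.3333) ≈ 0.8000
After 'pass': P(defective) = 0.6·0.8000 / (0.6·0.8000 + 0.8·0.2000) ≈ 0.7500

0.750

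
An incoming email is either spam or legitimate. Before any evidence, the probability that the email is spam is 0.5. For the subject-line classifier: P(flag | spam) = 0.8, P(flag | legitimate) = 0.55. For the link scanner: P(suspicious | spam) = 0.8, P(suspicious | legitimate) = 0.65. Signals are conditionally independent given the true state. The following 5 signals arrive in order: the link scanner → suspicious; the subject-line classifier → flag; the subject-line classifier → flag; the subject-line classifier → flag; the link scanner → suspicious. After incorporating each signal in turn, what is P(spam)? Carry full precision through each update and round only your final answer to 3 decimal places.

After the link scanner='suspicious': P(spam) = 0.8·0.5000 / (0.8·0.5000 + 0.65·0.5000) ≈ 0.5517
After the subject-line classifier='flag': P(spam) = 0.8·0.5517 / (0.8·0.5517 + 0.55·0.4483) ≈ 0.6416
After the subject-line classifier='flag': P(spam) = 0.8·0.6416 / (0.8·0.6416 + 0.55·0.3584) ≈ 0.7225
After the subject-line classifier='flag': P(spam) = 0.8·0.7225 / (0.8·0.7225 + 0.55·0.2775) ≈ 0.7911
After the link scanner='suspicious': P(spam) = 0.8·0.7911 / (0.8·0.7911 + 0.65·0.2089) ≈ 0.8234

0.823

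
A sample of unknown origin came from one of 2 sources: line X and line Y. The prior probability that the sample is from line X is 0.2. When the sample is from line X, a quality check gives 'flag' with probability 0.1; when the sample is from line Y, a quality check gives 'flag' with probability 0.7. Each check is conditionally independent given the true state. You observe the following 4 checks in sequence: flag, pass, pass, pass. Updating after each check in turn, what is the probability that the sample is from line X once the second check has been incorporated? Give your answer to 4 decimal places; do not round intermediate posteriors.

After 'flag': P(line X) = 0.1·0.2000 / (0.1·0.2000 + 0.7·0.8000) ≈ 0.0345
After 'pass': P(line X) = 0.9·0.0345 / (0.9·0.0345 + 0.3·0.9655) ≈ 0.0968

0.0968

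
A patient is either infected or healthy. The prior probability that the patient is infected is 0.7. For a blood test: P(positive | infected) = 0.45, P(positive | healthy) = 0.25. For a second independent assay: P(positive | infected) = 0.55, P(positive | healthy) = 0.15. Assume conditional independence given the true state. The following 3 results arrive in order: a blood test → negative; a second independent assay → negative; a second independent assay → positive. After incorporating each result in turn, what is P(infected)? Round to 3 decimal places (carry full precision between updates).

After a blood test='negative': P(infected) = 0.55·0.7000 / (0.55·0.7000 + 0.75·0.3000) ≈ 0.6311
After a second independent assay='negative': P(infected) = 0.45·0.6311 / (0.45·0.6311 + 0.85·0.3689) ≈ 0.4753
After a second independent assay='positive': P(infected) = 0.55·0.4753 / (0.55·0.4753 + 0.15·0.5247) ≈ 0.7686

0.769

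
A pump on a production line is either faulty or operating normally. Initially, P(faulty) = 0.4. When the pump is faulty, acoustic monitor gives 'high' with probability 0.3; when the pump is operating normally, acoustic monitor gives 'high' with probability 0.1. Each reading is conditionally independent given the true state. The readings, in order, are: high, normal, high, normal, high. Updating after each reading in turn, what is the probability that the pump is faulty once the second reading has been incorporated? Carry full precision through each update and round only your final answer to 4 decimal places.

After 'high': P(faulty) = 0.3·0.4000 / (0.3·0.4000 + 0.1·0.6000) ≈ 0.6667
After 'normal': P(faulty) = 0.7·0.6667 / (0.7·0.6667 + 0.9·0.3333) ≈ 0.6087

0.6087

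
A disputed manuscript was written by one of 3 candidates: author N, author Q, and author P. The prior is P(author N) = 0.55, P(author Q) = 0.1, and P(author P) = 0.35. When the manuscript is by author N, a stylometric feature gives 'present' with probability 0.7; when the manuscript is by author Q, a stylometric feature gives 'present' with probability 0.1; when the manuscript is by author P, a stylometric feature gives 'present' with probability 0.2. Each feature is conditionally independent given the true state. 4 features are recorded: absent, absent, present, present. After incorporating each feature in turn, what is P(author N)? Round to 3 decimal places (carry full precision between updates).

Each posterior becomes the prior for the next update.
After 'absent': normaliser = 0.3·0.5500 + 0.9·0.1000 + 0.8·0.3500; P(author N) ≈ 0.3084, P(author Q) ≈ 0.1682, P(author P) ≈ 0.5234
After 'absent': normaliser = 0.3·0.3084 + 0.9·0.1682 + 0.8·0.5234; P(author N) ≈ 0.1396, P(author Q) ≈ 0.2285, P(author P) ≈ 0.6319
After 'present': normaliser = 0.7·0.1396 + 0.1·0.2285 + 0.2·0.6319; P(author N) ≈ 0.3958, P(author Q) ≈ 0.0925, P(author P) ≈ 0.5117
After 'present': normaliser = 0.7·0.3958 + 0.1·0.0925 + 0.2·0.5117; P(author N) ≈ 0.7129, P(author Q) ≈ 0.0238, P(author P) ≈ 0.2633

0.713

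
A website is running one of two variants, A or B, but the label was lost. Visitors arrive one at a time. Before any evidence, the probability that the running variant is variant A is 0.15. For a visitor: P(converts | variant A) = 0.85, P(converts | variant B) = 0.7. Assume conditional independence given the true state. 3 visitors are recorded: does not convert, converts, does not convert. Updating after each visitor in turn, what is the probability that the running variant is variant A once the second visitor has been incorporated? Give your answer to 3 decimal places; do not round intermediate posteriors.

After 'does not convert': P(A) = 0.15·0.1500 / (0.15·0.1500 + 0.3·0.8500) ≈ 0.0811
After 'converts': P(A) = 0.85·0.0811 / (0.85·0.0811 + 0.7·0.9189) ≈ 0.0968

0.097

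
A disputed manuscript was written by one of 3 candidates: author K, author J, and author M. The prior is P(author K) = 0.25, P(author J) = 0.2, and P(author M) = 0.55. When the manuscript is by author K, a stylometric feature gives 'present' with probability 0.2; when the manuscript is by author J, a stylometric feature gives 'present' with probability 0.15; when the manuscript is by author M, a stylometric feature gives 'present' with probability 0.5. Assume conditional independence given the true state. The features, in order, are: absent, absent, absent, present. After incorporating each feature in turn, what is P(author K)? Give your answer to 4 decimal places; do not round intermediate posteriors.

0.3265

After 'absent': normaliser = 0.8·0.2500 + 0.85·0.2000 + 0.5·0.5500; P(author K) ≈ 0.3101, P(author J) ≈ 0.2636, P(author M) ≈ 0.4264
After 'absent': normaliser = 0.8·0.3101 + 0.85·0.2636 + 0.5·0.4264; P(author K) ≈ 0.3620, P(author J) ≈ 0.3269, P(author M) ≈ 0.3111
After 'absent': normaliser = 0.8·0.3620 + 0.85·0.3269 + 0.5·0.3111; P(author K) ≈ 0.4005, P(author J) ≈ 0.3843, P(author M) ≈ 0.2151
After 'present': normaliser = 0.2·0.4005 + 0.15·0.3843 + 0.5·0.2151; P(author K) ≈ 0.3265, P(author J) ≈ 0.2350, P(author M) ≈ 0.4385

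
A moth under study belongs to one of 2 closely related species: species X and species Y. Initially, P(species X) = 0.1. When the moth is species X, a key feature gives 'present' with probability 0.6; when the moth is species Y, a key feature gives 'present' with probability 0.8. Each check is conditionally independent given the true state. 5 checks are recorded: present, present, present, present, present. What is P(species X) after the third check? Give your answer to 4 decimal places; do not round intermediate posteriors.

0.0448

After 'present': P(species X) = 0.6·0.1000 / (0.6·0.1000 + 0.8·0.9000) ≈ 0.0769
After 'present': P(species X) = 0.6·0.0769 / (0.6·0.0769 + 0.8·0.9231) ≈ 0.0588
After 'present': P(species X) = 0.6·0.0588 / (0.6·0.0588 + 0.8·0.9412) ≈ 0.0448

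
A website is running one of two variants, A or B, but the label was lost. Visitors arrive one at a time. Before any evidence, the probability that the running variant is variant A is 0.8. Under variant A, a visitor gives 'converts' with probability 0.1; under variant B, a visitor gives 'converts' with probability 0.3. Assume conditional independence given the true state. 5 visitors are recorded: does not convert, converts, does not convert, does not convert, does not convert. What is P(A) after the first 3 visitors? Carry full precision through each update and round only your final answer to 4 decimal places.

After 'does not convert': P(A) = 0.9·0.8000 / (0.9·0.8000 + 0.7·0.2000) ≈ 0.8372
After 'converts': P(A) = 0.1·0.8372 / (0.1·0.8372 + 0.3·0.1628) ≈ 0.6316
After 'does not convert': P(A) = 0.9·0.6316 / (0.9·0.6316 + 0.7·0.3684) ≈ 0.6879

0.6879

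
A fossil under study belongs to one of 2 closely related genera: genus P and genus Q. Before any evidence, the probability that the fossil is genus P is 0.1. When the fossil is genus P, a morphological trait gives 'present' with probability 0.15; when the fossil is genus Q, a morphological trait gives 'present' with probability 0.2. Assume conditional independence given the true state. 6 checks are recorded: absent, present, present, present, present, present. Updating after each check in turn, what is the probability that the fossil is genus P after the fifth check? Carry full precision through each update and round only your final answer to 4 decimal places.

Each posterior becomes the prior for the next update.
After 'absent': P(genus P) = 0.85·0.1000 / (0.85·0.1000 + 0.8·0.9000) ≈ 0.1056
After 'present': P(genus P) = 0.15·0.1056 / (0.15·0.1056 + 0.2·0.8944) ≈ 0.0813
After 'present': P(genus P) = 0.15·0.0813 / (0.15·0.0813 + 0.2·0.9187) ≈ 0.0623
After 'present': P(genus P) = 0.15·0.0623 / (0.15·0.0623 + 0.2·0.9377) ≈ 0.0474
After 'present': P(genus P) = 0.15·0.0474 / (0.15·0.0474 + 0.2·0.9526) ≈ 0.0360

0.0360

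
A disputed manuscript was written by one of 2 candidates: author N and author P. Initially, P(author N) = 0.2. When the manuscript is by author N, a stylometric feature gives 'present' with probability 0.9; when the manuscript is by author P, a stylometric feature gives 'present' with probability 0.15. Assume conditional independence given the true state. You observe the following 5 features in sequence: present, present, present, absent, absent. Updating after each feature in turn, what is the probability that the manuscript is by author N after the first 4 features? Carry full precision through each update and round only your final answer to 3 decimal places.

Each posterior becomes the prior for the next update.
After 'present': P(author N) = 0.9·0.2000 / (0.9·0.2000 + 0.15·0.8000) ≈ 0.6000
After 'present': P(author N) = 0.9·0.6000 / (0.9·0.6000 + 0.15·0.4000) ≈ 0.9000
After 'present': P(author N) = 0.9·0.9000 / (0.9·0.9000 + 0.15·0.1000) ≈ 0.9818
After 'absent': P(author N) = 0.1·0.9818 / (0.1·0.9818 + 0.85·0.0182) ≈ 0.8640

0.864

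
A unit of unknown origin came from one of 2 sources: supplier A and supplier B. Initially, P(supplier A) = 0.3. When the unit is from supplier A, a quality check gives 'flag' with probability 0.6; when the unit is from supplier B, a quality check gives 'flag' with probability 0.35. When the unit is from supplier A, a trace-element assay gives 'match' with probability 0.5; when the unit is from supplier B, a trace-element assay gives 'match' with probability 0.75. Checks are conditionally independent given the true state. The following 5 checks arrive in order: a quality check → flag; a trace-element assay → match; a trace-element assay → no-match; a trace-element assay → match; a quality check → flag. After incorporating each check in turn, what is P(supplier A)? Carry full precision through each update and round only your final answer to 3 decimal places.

After a quality check='flag': P(supplier A) = 0.6·0.3000 / (0.6·0.3000 + 0.35·0.7000) ≈ 0.4235
After a trace-element assay='match': P(supplier A) = 0.5·0.4235 / (0.5·0.4235 + 0.75·0.5765) ≈ 0.3288
After a trace-element assay='no-match': P(supplier A) = 0.5·0.3288 / (0.5·0.3288 + 0.25·0.6712) ≈ 0.4948
After a trace-element assay='match': P(supplier A) = 0.5·0.4948 / (0.5·0.4948 + 0.75·0.5052) ≈ 0.3951
After a quality check='flag': P(supplier A) = 0.6·0.3951 / (0.6·0.3951 + 0.35·0.6049) ≈ 0.5282

0.528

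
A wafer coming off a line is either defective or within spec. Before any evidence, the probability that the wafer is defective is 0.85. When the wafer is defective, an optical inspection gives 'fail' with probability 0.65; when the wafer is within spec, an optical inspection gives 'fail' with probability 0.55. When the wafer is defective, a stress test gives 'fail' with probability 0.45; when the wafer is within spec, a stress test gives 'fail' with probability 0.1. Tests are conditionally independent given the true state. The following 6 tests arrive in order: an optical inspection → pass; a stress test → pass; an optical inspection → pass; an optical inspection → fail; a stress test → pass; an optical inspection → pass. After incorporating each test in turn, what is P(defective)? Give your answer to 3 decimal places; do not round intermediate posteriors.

0.541

After an optical inspection='pass': P(defective) = 0.35·0.8500 / (0.35·0.8500 + 0.45·0.1500) ≈ 0.8151
After a stress test='pass': P(defective) = 0.55·0.8151 / (0.55·0.8151 + 0.9·0.1849) ≈ 0.7292
After an optical inspection='pass': P(defective) = 0.35·0.7292 / (0.35·0.7292 + 0.45·0.2708) ≈ 0.6769
After an optical inspection='fail': P(defective) = 0.65·0.6769 / (0.65·0.6769 + 0.55·0.3231) ≈ 0.7123
After a stress test='pass': P(defective) = 0.55·0.7123 / (0.55·0.7123 + 0.9·0.2877) ≈ 0.6021
After an optical inspection='pass': P(defective) = 0.35·0.6021 / (0.35·0.6021 + 0.45·0.3979) ≈ 0.5406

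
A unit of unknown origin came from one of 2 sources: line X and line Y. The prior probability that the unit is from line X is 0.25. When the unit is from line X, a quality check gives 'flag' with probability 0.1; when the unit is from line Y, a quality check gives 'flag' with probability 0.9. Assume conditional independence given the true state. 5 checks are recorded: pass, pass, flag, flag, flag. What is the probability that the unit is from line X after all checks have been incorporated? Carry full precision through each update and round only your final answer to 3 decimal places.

Apply Bayes' rule sequentially, carrying P(line X) forward.
After 'pass': P(line X) = 0.9·0.2500 / (0.9·0.2500 + 0.1·0.7500) ≈ 0.7500
After 'pass': P(line X) = 0.9·0.7500 / (0.9·0.7500 + 0.1·0.2500) ≈ 0.9643
After 'flag': P(line X) = 0.1·0.9643 / (0.1·0.9643 + 0.9·0.0357) ≈ 0.7500
After 'flag': P(line X) = 0.1·0.7500 / (0.1·0.7500 + 0.9·0.2500) ≈ 0.2500
After 'flag': P(line X) = 0.1·0.2500 / (0.1·0.2500 + 0.9·0.7500) ≈ 0.0357

0.036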